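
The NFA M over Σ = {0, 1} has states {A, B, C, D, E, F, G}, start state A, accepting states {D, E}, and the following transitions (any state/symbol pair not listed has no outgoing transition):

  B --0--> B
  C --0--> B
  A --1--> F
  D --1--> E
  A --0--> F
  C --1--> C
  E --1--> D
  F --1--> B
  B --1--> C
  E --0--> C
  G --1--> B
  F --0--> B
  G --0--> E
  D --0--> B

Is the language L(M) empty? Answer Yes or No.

Yes

The states reachable from the start state are {A, B, C, F}.
None of the accepting states {D, E} is reachable, so no string is accepted and L(M) = ∅.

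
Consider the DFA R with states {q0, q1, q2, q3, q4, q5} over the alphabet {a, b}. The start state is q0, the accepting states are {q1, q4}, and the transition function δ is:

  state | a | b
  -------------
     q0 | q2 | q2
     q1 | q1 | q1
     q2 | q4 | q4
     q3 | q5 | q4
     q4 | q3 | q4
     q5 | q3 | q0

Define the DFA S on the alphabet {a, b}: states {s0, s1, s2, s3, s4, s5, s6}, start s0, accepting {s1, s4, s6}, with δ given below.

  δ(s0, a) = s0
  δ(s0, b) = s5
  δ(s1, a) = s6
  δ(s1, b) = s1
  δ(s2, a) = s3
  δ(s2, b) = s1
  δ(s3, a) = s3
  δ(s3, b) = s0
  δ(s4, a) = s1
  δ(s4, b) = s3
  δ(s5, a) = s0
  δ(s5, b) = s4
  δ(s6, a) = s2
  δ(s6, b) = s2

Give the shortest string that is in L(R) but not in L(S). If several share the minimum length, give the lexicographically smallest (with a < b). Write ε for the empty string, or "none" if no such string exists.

The string aa is accepted by R but not by S.
No shorter string lies in the difference, and aa is the lexicographically first length-2 string in L(R) \ L(S).

aa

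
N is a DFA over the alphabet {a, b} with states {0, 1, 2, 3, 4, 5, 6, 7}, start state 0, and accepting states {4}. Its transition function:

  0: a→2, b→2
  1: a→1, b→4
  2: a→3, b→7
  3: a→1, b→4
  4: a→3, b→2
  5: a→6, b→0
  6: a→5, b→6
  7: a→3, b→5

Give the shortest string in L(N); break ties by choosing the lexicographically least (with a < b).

A breadth-first search from 0 reaches an accepting state first via the path 0 → 2 → 3 → 4 on input aab.
No string of length < 3 is accepted (BFS exhausts all shorter strings without reaching an accepting state), and aab is the lexicographically least accepting string of length 3.

aab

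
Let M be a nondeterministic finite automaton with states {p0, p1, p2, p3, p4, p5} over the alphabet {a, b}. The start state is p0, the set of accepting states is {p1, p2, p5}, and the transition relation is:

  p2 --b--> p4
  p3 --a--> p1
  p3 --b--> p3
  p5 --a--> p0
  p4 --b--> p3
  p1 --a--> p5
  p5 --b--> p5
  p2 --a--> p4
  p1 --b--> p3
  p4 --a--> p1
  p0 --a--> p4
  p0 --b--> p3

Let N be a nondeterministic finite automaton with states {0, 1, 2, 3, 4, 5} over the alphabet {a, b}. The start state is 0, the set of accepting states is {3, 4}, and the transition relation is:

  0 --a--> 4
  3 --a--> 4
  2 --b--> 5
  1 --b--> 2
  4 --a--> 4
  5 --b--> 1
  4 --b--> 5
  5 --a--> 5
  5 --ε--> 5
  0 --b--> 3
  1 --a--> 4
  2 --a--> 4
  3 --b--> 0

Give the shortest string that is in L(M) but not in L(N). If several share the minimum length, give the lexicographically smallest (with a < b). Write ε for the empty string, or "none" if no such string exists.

The string aba is accepted by M but not by N.
No shorter string lies in the difference, and aba is the lexicographically first length-3 string in L(M) \ L(N).

aba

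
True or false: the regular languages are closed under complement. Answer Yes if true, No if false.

Take a complete DFA for L and swap accepting and non-accepting states; the resulting DFA accepts exactly Σ* \ L.
So the regular languages are closed under complement.

Yes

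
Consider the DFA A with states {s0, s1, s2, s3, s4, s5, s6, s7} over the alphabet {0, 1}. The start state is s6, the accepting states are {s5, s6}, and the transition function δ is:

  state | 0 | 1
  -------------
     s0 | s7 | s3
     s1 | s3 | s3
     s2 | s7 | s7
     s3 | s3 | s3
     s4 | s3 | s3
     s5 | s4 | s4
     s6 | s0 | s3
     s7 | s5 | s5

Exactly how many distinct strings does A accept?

3

The useful subgraph on states {s0, s5, s6, s7} is acyclic, so L(A) is finite; the longest accepting path visits 4 useful states, giving maximum string length 3.
Counting accepting paths from s6 by length: 1 of length 0, 2 of length 3. Total 3.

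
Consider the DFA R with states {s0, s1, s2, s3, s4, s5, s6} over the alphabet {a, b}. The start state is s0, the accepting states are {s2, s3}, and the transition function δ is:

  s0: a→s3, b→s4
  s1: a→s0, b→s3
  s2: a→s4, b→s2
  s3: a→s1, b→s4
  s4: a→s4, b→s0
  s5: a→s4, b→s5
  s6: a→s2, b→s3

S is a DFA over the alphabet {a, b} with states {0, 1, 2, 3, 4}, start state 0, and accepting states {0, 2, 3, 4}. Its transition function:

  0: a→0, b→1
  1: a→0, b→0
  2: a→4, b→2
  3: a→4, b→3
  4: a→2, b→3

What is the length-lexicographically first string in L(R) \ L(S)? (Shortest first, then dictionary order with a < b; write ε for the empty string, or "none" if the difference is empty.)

The string aab is accepted by R but not by S.
No shorter string lies in the difference, and aab is the lexicographically first length-3 string in L(R) \ L(S).

aab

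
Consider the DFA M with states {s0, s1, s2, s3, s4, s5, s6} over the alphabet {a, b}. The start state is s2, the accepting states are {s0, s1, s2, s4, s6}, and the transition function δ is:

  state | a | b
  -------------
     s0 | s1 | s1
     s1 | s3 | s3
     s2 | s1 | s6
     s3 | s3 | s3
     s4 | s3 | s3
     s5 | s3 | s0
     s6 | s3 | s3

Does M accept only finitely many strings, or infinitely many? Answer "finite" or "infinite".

The useful states (reachable from s2 and able to reach an accepting state) are {s1, s2, s6}.
Restricted to these states the transition graph has no cycle, so every accepting path has bounded length and L is finite.

finite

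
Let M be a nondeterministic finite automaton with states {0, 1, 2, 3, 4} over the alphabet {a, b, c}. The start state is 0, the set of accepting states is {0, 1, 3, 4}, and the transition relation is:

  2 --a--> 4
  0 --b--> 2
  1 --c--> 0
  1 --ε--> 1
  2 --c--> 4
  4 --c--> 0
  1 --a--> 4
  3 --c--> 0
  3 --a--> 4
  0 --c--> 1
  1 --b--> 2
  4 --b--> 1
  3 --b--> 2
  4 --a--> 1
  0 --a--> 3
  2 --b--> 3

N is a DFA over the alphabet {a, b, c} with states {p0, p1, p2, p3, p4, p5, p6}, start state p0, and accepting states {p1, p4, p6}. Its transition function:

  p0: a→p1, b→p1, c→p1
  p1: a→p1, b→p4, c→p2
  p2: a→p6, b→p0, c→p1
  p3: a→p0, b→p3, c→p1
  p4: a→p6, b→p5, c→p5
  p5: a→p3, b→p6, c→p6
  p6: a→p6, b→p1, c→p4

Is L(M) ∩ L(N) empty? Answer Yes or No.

The string a is accepted by both M and N.
Hence L(M) ∩ L(N) ≠ ∅.

No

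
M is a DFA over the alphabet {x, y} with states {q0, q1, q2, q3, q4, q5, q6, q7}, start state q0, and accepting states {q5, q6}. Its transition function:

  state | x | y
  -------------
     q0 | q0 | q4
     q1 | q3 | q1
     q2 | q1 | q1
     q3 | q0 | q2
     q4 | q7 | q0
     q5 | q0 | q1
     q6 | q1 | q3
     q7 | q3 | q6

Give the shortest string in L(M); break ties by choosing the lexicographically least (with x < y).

A breadth-first search from q0 reaches an accepting state first via the path q0 → q4 → q7 → q6 on input yxy.
No string of length < 3 is accepted (BFS exhausts all shorter strings without reaching an accepting state), and yxy is the lexicographically least accepting string of length 3.

yxy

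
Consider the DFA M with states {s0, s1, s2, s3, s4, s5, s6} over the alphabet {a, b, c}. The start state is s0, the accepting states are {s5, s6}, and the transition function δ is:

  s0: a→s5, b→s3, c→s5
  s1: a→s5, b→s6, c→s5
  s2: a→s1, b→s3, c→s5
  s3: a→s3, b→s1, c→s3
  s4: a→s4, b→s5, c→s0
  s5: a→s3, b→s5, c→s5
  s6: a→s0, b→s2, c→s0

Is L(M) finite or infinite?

infinite

State s3 is reachable from the start and can reach an accepting state, and it lies on the cycle s3 → s1 → s5 → s3.
Traversing that cycle any number of times yields accepted strings of unbounded length, so the language is infinite.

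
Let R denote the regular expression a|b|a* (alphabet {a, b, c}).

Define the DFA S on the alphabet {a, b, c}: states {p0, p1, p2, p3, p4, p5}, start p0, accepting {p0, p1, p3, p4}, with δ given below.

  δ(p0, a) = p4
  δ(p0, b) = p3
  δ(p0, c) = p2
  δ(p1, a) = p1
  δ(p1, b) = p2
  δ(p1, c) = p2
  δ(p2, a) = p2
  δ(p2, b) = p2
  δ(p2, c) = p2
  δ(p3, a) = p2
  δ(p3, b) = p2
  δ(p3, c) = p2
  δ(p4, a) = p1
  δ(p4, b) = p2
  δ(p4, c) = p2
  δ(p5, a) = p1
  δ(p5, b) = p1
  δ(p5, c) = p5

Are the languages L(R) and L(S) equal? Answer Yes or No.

Converting the expression R to a DFA (subset construction, then merging equivalent states) gives the minimal DFA with states {r0, r1, r2, r3}, start state r0, accepting states {r0, r1, r2} and transitions r0: a→r1, b→r2, c→r3; r1: a→r1, b→r3, c→r3; r2: a→r3, b→r3, c→r3; r3: a→r3, b→r3, c→r3.
Exploring the product automaton R × S from the start pair (r0, p0), following both machines on each input symbol, reaches 5 state pairs: (r0, p0), (r1, p4), (r2, p3), (r3, p2), (r1, p1).
R accepts in {r0, r1, r2} and S accepts in {p0, p1, p3, p4}. In every reachable pair the two components are either both accepting — (r0, p0), (r1, p4), (r2, p3), (r1, p1) — or both non-accepting, so no string is accepted by exactly one of the machines: L(R) \ L(S) and L(S) \ L(R) are both empty.
Hence every string is accepted by R iff it is accepted by S, and the two languages coincide.

Yes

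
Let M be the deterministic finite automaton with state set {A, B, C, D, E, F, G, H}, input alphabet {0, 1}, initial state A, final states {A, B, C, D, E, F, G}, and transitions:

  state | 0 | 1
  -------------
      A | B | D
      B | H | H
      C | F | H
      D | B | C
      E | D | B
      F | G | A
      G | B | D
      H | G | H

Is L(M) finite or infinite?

State B is reachable from the start and can reach an accepting state, and it lies on the cycle B → H → G → B.
Traversing that cycle any number of times yields accepted strings of unbounded length, so the language is infinite.

infinite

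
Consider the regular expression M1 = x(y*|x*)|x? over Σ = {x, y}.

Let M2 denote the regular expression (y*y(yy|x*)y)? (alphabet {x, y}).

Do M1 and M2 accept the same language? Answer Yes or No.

The string x is accepted by M1 but rejected by M2.
So L(M1) ≠ L(M2).

No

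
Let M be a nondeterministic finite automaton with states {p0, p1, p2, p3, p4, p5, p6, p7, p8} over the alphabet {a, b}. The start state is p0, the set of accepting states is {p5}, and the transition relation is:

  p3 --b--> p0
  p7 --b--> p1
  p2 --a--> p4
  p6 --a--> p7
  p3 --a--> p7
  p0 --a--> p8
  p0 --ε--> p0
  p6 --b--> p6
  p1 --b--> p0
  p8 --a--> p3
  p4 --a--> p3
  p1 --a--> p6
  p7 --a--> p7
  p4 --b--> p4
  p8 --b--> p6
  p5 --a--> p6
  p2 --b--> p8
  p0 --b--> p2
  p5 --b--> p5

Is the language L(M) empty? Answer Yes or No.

The states reachable from the start state are {p0, p1, p2, p3, p4, p6, p7, p8}.
None of the accepting states {p5} is reachable, so no string is accepted and L(M) = ∅.

Yes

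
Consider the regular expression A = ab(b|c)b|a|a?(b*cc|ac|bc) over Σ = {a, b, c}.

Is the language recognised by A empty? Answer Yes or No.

No

The string a matches the expression, so it belongs to L(A).
Since L(A) contains at least one string, it is not empty.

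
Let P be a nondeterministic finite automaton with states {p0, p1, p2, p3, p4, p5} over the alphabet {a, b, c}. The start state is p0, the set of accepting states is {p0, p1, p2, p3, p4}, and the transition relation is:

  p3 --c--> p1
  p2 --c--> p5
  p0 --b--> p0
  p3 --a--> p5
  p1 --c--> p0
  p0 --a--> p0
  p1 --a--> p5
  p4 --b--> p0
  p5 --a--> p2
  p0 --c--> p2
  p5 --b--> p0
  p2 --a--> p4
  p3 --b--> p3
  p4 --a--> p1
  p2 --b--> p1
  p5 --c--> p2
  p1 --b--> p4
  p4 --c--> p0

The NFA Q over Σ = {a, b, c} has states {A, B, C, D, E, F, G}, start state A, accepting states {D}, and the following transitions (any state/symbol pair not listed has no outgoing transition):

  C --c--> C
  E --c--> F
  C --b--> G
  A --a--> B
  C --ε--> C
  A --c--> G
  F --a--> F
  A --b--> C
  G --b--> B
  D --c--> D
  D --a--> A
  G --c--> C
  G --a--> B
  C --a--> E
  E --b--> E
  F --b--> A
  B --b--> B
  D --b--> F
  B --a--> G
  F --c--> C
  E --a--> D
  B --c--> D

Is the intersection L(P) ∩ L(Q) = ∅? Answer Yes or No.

No

The string ac is accepted by both P and Q.
Hence L(P) ∩ L(Q) ≠ ∅.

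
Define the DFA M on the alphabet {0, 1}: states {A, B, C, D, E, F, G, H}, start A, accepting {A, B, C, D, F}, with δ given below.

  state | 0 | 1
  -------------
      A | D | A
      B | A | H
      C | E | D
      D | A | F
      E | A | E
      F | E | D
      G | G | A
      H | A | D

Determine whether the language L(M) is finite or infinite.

State A is reachable from the start and can reach an accepting state, and it lies on the cycle A → A.
Traversing that cycle any number of times yields accepted strings of unbounded length, so the language is infinite.

infinite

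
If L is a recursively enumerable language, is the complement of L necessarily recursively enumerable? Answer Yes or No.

If both L and its complement were r.e., running the two recognisers in parallel would decide L, so L would be recursive; but there are r.e. languages that are not recursive (e.g. the halting problem), and their complements are therefore not r.e.

No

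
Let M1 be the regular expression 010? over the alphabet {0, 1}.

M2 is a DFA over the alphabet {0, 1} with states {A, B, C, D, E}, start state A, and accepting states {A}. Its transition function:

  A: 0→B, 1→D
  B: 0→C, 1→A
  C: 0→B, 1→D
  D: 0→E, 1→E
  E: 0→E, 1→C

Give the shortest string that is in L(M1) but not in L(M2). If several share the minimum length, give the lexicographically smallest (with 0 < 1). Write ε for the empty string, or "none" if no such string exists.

010

The string 010 is accepted by M1 but not by M2.
No shorter string lies in the difference, and 010 is the lexicographically first length-3 string in L(M1) \ L(M2).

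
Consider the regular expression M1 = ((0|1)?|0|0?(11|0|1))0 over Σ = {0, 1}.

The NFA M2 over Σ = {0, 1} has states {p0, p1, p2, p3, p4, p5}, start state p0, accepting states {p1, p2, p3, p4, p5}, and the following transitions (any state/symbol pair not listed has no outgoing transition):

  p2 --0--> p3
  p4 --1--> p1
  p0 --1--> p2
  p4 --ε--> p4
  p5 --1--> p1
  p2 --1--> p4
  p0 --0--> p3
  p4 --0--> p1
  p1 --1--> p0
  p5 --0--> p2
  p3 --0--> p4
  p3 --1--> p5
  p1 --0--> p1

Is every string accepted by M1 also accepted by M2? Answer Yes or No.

Yes

Converting the expression M1 to a DFA (subset construction, then merging equivalent states) gives the minimal DFA with states {r0, r1, r2, r3, r4, r5, r6}, start state r0, accepting states {r1, r3, r4} and transitions r0: 0→r1, 1→r2; r1: 0→r3, 1→r2; r2: 0→r4, 1→r5; r3: 0→r4, 1→r6; r4: 0→r6, 1→r6; r5: 0→r4, 1→r6; r6: 0→r6, 1→r6.
Exploring the product automaton M1 × M2 from the start pair (r0, p0), following both machines on each input symbol, reaches 16 state pairs: (r0, p0), (r1, p3), (r2, p2), (r3, p4), (r2, p5), (r4, p3), (r5, p4), (r4, p1), (r6, p1), (r4, p2), (r5, p1), (r6, p4), (r6, p5), (r6, p0), (r6, p3), (r6, p2).
M1 accepts in {r1, r3, r4} and M2 accepts in {p1, p2, p3, p4, p5}. The reachable pairs whose M1-component is accepting are (r1, p3), (r3, p4), (r4, p3), (r4, p1), (r4, p2); in each of them the M2-component is accepting too, so the product for L(M1) \ L(M2) (M1-component accepting, M2-component rejecting) has no reachable accepting pair and the difference is empty.
Hence every string in L(M1) is also in L(M2).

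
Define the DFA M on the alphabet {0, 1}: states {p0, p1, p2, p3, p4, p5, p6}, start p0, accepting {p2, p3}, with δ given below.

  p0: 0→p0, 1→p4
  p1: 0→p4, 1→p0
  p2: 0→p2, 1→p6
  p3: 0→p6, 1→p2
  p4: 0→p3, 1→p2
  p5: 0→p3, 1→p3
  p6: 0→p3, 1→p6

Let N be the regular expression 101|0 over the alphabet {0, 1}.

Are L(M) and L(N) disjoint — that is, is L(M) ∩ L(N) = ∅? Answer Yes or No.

No

The string 101 is accepted by both M and N.
Hence L(M) ∩ L(N) ≠ ∅.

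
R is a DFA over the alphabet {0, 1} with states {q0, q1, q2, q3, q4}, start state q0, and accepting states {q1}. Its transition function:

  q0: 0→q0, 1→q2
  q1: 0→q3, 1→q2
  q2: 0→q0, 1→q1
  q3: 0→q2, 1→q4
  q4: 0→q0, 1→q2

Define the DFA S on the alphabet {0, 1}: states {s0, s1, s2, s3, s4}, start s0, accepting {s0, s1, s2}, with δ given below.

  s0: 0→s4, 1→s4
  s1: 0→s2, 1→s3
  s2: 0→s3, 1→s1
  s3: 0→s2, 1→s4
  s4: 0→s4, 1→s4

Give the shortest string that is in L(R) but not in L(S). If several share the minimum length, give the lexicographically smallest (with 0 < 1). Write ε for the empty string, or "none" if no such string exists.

11

The string 11 is accepted by R but not by S.
No shorter string lies in the difference, and 11 is the lexicographically first length-2 string in L(R) \ L(S).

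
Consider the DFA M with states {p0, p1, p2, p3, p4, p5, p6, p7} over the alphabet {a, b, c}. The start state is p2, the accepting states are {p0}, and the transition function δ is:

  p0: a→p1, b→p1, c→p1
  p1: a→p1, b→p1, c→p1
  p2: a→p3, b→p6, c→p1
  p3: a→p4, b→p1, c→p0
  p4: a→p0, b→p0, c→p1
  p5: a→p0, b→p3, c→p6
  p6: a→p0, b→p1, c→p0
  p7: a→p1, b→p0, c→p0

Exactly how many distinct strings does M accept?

The useful subgraph on states {p0, p2, p3, p4, p6} is acyclic, so L(M) is finite; the longest accepting path visits 4 useful states, giving maximum string length 3.
Counting accepting paths from p2 by length: 3 of length 2, 2 of length 3. Total 5.

5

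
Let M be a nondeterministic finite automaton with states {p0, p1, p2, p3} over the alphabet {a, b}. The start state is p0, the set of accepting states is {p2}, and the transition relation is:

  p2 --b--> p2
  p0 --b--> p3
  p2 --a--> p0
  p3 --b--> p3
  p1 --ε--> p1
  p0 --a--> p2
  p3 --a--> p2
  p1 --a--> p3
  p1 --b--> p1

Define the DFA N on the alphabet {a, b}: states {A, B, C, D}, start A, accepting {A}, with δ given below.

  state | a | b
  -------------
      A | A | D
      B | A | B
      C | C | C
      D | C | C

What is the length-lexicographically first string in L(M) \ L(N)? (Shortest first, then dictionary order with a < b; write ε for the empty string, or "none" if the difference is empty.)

The string ab is accepted by M but not by N.
No shorter string lies in the difference, and ab is the lexicographically first length-2 string in L(M) \ L(N).

ab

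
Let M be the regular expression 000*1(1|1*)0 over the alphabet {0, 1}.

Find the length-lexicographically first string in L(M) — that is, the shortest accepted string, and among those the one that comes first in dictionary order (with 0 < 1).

0010

By inspection of the expression, no string of length less than 4 matches, and 0010 is the lexicographically first match of length 4.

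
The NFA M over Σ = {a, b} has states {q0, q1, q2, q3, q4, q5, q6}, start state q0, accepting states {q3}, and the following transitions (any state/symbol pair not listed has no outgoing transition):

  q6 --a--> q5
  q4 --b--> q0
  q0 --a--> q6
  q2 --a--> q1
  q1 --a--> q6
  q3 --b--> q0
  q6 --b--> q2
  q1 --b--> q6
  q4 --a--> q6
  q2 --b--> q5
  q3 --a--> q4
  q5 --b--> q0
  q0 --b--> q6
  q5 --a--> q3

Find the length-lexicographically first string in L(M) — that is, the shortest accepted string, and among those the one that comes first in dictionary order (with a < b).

aaa

A breadth-first search from q0 reaches an accepting state first via the path q0 → q6 → q5 → q3 on input aaa.
No string of length < 3 is accepted (BFS exhausts all shorter strings without reaching an accepting state), and aaa is the lexicographically least accepting string of length 3.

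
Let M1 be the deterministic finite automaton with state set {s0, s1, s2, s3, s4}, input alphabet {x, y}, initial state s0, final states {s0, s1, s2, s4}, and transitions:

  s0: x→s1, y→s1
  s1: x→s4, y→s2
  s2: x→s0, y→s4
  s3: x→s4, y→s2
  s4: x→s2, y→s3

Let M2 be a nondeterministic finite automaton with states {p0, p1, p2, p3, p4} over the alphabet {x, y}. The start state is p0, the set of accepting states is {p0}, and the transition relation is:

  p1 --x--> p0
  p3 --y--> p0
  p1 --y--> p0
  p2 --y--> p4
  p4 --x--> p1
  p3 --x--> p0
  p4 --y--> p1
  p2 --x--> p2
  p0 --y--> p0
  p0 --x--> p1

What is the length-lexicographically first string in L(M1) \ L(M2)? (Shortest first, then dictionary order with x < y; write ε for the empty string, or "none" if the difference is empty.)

The string x is accepted by M1 but not by M2.
No shorter string lies in the difference, and x is the lexicographically first length-1 string in L(M1) \ L(M2).

x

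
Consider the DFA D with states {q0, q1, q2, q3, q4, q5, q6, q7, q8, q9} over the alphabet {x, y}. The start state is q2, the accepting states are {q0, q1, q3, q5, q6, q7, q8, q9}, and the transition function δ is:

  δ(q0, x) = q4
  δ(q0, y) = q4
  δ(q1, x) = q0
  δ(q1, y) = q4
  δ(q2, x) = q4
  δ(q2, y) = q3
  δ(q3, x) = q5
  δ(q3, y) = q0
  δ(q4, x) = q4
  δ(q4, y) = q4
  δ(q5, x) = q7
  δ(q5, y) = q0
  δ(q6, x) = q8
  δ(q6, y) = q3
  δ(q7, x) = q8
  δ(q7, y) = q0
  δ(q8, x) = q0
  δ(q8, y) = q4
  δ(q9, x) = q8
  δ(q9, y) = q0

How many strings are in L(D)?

8

The useful subgraph on states {q0, q2, q3, q5, q7, q8} is acyclic, so L(D) is finite; the longest accepting path visits 6 useful states, giving maximum string length 5.
Counting accepting paths from q2 by length: 1 of length 1, 2 of length 2, 2 of length 3, 2 of length 4, 1 of length 5. Total 8.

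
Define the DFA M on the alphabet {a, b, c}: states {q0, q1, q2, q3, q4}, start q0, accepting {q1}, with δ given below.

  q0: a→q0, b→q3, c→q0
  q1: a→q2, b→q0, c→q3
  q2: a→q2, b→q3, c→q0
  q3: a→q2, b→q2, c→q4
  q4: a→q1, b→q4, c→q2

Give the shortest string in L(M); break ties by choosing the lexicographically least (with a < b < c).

A breadth-first search from q0 reaches an accepting state first via the path q0 → q3 → q4 → q1 on input bca.
No string of length < 3 is accepted (BFS exhausts all shorter strings without reaching an accepting state), and bca is the lexicographically least accepting string of length 3.

bca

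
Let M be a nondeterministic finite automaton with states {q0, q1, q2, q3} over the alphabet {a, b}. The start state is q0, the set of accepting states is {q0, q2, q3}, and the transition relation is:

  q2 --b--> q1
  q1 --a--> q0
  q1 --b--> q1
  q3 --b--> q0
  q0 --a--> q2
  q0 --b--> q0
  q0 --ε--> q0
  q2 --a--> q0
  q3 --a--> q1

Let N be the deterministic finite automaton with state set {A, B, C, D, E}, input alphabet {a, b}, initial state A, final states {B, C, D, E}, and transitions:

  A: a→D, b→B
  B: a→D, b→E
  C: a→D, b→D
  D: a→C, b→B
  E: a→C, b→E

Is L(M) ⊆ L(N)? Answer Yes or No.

No

The empty string ε is in L(M) but not in L(N).
So L(M) ⊄ L(N).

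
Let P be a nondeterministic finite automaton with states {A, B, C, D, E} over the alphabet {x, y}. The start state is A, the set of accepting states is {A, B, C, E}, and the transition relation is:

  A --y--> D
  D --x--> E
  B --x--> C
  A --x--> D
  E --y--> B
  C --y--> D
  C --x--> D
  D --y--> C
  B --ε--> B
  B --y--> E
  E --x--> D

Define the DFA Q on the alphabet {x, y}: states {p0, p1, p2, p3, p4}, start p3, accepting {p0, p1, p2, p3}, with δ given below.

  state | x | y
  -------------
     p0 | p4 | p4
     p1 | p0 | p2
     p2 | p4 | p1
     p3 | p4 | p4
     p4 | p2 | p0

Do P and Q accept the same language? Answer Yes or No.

Exploring the product automaton P × Q from the start pair (A, p3), following both machines on each input symbol, reaches 5 state pairs: (A, p3), (D, p4), (E, p2), (C, p0), (B, p1).
P accepts in {A, B, C, E} and Q accepts in {p0, p1, p2, p3}. In every reachable pair the two components are either both accepting — (A, p3), (E, p2), (C, p0), (B, p1) — or both non-accepting, so no string is accepted by exactly one of the machines: L(P) \ L(Q) and L(Q) \ L(P) are both empty.
Hence every string is accepted by P iff it is accepted by Q, and the two languages coincide.

Yes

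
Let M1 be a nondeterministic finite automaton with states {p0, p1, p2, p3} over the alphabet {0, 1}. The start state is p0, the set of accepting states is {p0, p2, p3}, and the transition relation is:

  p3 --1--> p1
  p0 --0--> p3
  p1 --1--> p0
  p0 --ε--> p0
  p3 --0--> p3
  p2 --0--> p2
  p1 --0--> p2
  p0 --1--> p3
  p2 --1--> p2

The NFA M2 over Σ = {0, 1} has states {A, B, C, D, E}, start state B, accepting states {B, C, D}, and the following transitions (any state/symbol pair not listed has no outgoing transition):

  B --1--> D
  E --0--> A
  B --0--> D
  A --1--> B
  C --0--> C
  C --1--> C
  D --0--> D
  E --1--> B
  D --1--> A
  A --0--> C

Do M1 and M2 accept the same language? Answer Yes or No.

Yes

Exploring the product automaton M1 × M2 from the start pair (p0, B), following both machines on each input symbol, reaches 4 state pairs: (p0, B), (p3, D), (p1, A), (p2, C).
M1 accepts in {p0, p2, p3} and M2 accepts in {B, C, D}. In every reachable pair the two components are either both accepting — (p0, B), (p3, D), (p2, C) — or both non-accepting, so no string is accepted by exactly one of the machines: L(M1) \ L(M2) and L(M2) \ L(M1) are both empty.
Hence every string is accepted by M1 iff it is accepted by M2, and the two languages coincide.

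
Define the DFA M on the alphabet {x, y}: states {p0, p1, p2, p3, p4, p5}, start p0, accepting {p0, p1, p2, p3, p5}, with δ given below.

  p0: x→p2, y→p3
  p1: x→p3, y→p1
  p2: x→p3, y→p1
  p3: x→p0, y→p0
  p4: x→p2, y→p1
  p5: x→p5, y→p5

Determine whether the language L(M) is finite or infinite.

infinite

State p1 is reachable from the start and can reach an accepting state, and it lies on the cycle p1 → p1.
Traversing that cycle any number of times yields accepted strings of unbounded length, so the language is infinite.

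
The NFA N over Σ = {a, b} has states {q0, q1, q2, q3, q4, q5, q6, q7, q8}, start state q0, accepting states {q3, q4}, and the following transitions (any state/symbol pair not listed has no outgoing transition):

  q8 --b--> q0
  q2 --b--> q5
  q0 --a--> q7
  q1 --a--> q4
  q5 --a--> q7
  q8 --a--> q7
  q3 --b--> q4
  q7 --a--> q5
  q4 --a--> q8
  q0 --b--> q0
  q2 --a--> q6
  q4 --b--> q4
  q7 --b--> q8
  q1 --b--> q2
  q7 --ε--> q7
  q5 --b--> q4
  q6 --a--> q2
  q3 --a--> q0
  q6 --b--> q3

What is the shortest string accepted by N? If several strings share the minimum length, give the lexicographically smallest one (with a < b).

aab

A breadth-first search from q0 reaches an accepting state first via the path q0 → q7 → q5 → q4 on input aab.
No string of length < 3 is accepted (BFS exhausts all shorter strings without reaching an accepting state), and aab is the lexicographically least accepting string of length 3.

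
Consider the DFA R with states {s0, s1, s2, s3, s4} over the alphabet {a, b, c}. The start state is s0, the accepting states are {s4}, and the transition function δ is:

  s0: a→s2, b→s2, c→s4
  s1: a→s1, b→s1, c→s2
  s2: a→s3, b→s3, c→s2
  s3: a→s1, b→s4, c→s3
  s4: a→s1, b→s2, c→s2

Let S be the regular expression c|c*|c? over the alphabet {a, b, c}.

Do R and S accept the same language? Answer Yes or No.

The string aab is accepted by R but rejected by S.
So L(R) ≠ L(S).

No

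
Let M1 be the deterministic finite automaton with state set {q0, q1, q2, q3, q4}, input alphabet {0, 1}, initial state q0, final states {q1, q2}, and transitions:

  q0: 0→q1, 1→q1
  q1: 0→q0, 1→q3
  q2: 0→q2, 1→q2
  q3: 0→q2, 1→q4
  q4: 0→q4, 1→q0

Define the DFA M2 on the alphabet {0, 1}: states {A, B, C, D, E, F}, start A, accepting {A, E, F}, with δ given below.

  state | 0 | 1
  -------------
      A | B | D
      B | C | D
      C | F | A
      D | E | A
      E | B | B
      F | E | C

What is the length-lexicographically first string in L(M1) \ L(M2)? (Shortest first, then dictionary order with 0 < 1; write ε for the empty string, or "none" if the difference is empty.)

The string 0 is accepted by M1 but not by M2.
No shorter string lies in the difference, and 0 is the lexicographically first length-1 string in L(M1) \ L(M2).

0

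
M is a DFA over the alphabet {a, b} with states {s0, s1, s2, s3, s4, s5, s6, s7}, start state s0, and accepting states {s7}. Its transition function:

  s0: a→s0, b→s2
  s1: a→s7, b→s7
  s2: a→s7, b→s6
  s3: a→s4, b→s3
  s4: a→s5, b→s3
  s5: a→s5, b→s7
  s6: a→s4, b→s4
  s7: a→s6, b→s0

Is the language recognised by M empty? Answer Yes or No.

No

The string ba is accepted: the run s0 → s2 → s7 ends in the accepting state s7.
Since at least one string is accepted, L(M) is not empty.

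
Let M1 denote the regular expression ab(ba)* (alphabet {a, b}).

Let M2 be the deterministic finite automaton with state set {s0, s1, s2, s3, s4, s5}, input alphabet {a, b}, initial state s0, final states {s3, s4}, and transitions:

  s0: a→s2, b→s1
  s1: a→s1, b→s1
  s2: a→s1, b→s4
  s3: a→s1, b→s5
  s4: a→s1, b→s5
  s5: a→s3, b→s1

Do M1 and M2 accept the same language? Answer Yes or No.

Yes

Converting the expression M1 to a DFA (subset construction, then merging equivalent states) gives the minimal DFA with states {r0, r1, r2, r3, r4}, start state r0, accepting states {r3} and transitions r0: a→r1, b→r2; r1: a→r2, b→r3; r2: a→r2, b→r2; r3: a→r2, b→r4; r4: a→r3, b→r2.
Exploring the product automaton M1 × M2 from the start pair (r0, s0), following both machines on each input symbol, reaches 6 state pairs: (r0, s0), (r1, s2), (r2, s1), (r3, s4), (r4, s5), (r3, s3).
M1 accepts in {r3} and M2 accepts in {s3, s4}. In every reachable pair the two components are either both accepting — (r3, s4), (r3, s3) — or both non-accepting, so no string is accepted by exactly one of the machines: L(M1) \ L(M2) and L(M2) \ L(M1) are both empty.
Hence every string is accepted by M1 iff it is accepted by M2, and the two languages coincide.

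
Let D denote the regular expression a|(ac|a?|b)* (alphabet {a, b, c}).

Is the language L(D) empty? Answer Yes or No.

The empty string ε matches the expression, so it belongs to L(D).
Since L(D) contains at least one string, it is not empty.

No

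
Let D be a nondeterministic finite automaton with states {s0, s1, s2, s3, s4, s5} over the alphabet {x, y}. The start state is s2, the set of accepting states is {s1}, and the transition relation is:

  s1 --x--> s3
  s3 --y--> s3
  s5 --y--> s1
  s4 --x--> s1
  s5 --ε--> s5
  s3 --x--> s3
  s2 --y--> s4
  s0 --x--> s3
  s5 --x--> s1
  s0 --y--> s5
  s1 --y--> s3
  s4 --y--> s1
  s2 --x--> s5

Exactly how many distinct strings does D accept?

The useful subgraph on states {s1, s2, s4, s5} is acyclic, so L(D) is finite; the longest accepting path visits 3 useful states, giving maximum string length 2.
Counting accepting paths from s2 by length: 4 of length 2. Total 4.

4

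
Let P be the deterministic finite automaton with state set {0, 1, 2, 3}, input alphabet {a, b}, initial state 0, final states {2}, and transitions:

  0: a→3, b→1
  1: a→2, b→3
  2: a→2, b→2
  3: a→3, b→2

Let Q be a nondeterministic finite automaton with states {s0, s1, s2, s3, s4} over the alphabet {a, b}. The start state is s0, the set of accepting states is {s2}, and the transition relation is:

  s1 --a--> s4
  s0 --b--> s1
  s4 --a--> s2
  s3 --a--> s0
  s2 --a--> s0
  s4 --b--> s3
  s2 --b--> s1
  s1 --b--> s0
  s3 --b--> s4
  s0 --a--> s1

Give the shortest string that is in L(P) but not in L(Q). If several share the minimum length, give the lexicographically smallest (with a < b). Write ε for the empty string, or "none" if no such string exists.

ab

The string ab is accepted by P but not by Q.
No shorter string lies in the difference, and ab is the lexicographically first length-2 string in L(P) \ L(Q).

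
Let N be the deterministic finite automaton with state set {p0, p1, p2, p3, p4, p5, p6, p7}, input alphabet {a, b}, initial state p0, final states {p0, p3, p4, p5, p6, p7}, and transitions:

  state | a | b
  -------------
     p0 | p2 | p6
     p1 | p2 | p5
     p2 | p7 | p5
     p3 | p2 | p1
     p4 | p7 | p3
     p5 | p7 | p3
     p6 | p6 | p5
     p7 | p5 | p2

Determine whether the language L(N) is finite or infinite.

State p2 is reachable from the start and can reach an accepting state, and it lies on the cycle p2 → p5 → p3 → p1 → p2.
Traversing that cycle any number of times yields accepted strings of unbounded length, so the language is infinite.

infinite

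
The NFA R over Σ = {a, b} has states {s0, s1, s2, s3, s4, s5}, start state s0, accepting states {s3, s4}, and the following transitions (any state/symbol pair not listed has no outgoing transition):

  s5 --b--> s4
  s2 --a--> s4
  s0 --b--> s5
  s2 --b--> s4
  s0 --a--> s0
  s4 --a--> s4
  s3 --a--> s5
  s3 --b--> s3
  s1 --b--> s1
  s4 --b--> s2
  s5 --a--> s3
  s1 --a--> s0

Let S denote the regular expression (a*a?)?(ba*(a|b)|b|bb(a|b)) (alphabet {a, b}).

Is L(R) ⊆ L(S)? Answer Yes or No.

The string babb is in L(R) but not in L(S).
So L(R) ⊄ L(S).

No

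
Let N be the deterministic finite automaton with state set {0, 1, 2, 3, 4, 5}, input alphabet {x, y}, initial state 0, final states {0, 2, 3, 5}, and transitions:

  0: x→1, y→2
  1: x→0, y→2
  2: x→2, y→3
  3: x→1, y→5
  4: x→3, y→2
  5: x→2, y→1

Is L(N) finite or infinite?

infinite

State 0 is reachable from the start and can reach an accepting state, and it lies on the cycle 0 → 1 → 0.
Traversing that cycle any number of times yields accepted strings of unbounded length, so the language is infinite.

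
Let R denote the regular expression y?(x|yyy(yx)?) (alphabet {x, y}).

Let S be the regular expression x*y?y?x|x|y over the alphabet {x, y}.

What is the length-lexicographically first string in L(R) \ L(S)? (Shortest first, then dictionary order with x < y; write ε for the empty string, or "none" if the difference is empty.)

yyy

The string yyy is accepted by R but not by S.
No shorter string lies in the difference, and yyy is the lexicographically first length-3 string in L(R) \ L(S).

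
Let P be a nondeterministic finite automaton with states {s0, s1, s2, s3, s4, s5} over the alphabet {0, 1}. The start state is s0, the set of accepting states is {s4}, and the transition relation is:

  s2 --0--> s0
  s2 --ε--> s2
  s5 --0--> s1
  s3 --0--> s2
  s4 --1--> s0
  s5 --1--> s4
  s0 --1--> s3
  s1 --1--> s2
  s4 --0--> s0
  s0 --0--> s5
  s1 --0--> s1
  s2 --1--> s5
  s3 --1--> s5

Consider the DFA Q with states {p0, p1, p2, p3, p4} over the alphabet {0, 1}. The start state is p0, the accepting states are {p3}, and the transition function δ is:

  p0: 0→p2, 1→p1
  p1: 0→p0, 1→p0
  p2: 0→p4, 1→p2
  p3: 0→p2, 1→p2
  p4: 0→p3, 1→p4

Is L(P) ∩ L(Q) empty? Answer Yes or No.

Exploring the product automaton P × Q from the start pair (s0, p0), following both machines on each input symbol, reaches 27 state pairs: (s0, p0), (s5, p2), (s3, p1), (s1, p4), (s4, p2), (s2, p0), (s5, p0), (s1, p3), (s2, p4), (s0, p4), (s0, p2), (s5, p1), (s1, p2), (s4, p1), (s2, p2), (s0, p3), (s5, p4), (s5, p3), (s3, p4), (s3, p2), (s1, p0), (s4, p0), (s4, p4), (s2, p3), (s2, p1), (s0, p1), (s3, p0).
P accepts in {s4} and Q accepts in {p3}; no reachable pair has both components accepting, so no string drives both machines to acceptance simultaneously and L(P) ∩ L(Q) = ∅.
So no string is accepted by both, and the intersection is empty.

Yes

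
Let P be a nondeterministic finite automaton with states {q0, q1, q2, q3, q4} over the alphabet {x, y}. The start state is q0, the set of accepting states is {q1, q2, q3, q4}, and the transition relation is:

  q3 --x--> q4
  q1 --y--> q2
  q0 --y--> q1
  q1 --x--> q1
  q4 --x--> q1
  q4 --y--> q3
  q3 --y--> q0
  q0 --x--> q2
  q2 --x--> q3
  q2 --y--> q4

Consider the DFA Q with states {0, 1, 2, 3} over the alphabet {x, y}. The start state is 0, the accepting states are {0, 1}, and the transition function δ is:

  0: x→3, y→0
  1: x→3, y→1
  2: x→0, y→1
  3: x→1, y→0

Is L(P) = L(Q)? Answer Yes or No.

The string x is accepted by P but rejected by Q.
So L(P) ≠ L(Q).

No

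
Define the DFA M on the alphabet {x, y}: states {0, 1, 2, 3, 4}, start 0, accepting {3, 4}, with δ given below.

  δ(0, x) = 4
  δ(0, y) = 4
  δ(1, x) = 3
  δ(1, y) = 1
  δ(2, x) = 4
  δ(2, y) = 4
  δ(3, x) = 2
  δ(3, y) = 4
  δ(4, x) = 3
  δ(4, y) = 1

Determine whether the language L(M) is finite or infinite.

State 1 is reachable from the start and can reach an accepting state, and it lies on the cycle 1 → 1.
Traversing that cycle any number of times yields accepted strings of unbounded length, so the language is infinite.

infinite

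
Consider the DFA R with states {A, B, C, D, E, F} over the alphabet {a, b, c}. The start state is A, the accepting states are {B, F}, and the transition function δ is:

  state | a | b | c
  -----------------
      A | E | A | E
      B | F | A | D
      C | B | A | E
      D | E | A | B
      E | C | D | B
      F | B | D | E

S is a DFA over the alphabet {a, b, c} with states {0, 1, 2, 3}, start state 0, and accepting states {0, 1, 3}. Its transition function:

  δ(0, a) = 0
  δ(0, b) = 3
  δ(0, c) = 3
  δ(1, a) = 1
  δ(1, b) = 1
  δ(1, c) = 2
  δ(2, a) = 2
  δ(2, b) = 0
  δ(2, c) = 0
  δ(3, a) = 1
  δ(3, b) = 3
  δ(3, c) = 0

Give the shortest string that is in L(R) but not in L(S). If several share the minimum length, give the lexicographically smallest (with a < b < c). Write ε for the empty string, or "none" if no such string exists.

The string bac is accepted by R but not by S.
No shorter string lies in the difference, and bac is the lexicographically first length-3 string in L(R) \ L(S).

bac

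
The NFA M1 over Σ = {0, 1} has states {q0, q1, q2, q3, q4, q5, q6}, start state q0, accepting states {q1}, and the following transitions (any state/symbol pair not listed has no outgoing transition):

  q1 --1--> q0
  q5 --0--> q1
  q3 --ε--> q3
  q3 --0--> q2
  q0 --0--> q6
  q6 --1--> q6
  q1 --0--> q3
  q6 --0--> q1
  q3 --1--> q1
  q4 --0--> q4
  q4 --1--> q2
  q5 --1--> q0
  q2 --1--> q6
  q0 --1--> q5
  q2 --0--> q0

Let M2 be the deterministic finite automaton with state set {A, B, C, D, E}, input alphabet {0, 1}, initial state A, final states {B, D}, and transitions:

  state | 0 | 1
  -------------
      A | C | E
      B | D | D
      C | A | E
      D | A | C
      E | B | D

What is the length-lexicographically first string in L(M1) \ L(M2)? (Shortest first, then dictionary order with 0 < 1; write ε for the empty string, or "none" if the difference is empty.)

The string 00 is accepted by M1 but not by M2.
No shorter string lies in the difference, and 00 is the lexicographically first length-2 string in L(M1) \ L(M2).

00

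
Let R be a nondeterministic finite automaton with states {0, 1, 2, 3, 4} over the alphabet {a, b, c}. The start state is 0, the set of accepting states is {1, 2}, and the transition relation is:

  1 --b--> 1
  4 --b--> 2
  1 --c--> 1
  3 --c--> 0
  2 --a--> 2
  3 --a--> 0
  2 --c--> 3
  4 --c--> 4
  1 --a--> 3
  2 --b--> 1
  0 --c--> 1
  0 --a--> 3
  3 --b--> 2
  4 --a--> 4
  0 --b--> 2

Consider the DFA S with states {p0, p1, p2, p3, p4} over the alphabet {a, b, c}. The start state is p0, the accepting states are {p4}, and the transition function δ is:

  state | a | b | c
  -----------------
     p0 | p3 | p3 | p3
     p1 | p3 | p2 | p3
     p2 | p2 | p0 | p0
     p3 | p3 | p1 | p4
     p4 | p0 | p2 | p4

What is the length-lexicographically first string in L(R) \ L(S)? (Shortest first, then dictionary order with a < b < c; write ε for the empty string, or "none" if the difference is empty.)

The string b is accepted by R but not by S.
No shorter string lies in the difference, and b is the lexicographically first length-1 string in L(R) \ L(S).

b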